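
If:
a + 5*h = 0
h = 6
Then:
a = -30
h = 6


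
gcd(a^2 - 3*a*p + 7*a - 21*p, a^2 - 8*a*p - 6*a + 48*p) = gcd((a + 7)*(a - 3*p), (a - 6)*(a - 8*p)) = 1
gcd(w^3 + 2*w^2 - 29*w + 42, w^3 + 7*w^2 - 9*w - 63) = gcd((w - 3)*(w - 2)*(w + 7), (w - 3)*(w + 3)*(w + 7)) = w^2 + 4*w - 21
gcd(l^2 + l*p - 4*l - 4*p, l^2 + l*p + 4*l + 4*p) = l + p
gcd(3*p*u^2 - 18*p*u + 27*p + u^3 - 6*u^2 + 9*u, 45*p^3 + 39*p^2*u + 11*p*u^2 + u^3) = 3*p + u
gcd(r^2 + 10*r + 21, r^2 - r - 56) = r + 7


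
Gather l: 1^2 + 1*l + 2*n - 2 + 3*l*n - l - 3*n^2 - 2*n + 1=3*l*n - 3*n^2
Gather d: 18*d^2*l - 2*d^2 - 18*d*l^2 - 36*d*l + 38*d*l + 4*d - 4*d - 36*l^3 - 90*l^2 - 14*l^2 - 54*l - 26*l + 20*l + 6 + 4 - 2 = d^2*(18*l - 2) + d*(-18*l^2 + 2*l) - 36*l^3 - 104*l^2 - 60*l + 8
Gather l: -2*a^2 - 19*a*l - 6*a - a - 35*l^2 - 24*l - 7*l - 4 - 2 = -2*a^2 - 7*a - 35*l^2 + l*(-19*a - 31) - 6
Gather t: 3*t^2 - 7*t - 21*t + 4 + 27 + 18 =3*t^2 - 28*t + 49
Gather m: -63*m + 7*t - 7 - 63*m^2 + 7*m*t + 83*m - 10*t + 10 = -63*m^2 + m*(7*t + 20) - 3*t + 3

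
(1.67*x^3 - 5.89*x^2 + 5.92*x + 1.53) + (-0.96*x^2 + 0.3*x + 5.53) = 1.67*x^3 - 6.85*x^2 + 6.22*x + 7.06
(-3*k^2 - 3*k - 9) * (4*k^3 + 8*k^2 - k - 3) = -12*k^5 - 36*k^4 - 57*k^3 - 60*k^2 + 18*k + 27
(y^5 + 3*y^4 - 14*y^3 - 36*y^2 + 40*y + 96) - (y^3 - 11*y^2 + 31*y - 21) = y^5 + 3*y^4 - 15*y^3 - 25*y^2 + 9*y + 117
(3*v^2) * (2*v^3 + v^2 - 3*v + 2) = 6*v^5 + 3*v^4 - 9*v^3 + 6*v^2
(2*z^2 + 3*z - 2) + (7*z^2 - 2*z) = 9*z^2 + z - 2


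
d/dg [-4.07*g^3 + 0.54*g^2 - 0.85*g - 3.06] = -12.21*g^2 + 1.08*g - 0.85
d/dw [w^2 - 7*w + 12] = 2*w - 7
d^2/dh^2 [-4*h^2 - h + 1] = -8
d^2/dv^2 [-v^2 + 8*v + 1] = -2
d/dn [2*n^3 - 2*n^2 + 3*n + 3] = 6*n^2 - 4*n + 3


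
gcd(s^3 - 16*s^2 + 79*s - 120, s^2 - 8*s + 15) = s^2 - 8*s + 15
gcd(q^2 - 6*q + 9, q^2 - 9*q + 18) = q - 3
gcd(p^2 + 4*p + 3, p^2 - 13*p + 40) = 1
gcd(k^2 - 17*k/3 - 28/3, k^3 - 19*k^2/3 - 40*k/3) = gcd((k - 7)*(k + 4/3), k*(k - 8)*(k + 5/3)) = 1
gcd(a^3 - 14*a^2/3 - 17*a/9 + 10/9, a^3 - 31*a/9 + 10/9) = a - 1/3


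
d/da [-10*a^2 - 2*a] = -20*a - 2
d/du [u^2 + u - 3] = 2*u + 1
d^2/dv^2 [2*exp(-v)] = 2*exp(-v)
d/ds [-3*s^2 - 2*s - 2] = -6*s - 2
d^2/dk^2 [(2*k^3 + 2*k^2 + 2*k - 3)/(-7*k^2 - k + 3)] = 2*(-128*k^3 + 333*k^2 - 117*k + 42)/(343*k^6 + 147*k^5 - 420*k^4 - 125*k^3 + 180*k^2 + 27*k - 27)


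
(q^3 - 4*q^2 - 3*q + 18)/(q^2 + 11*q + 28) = (q^3 - 4*q^2 - 3*q + 18)/(q^2 + 11*q + 28)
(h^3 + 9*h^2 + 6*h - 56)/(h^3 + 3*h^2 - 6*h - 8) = (h + 7)/(h + 1)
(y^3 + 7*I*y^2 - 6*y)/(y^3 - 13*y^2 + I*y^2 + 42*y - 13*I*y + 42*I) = y*(y + 6*I)/(y^2 - 13*y + 42)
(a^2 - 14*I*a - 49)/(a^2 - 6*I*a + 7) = (a - 7*I)/(a + I)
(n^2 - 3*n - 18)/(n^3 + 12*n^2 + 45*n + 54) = (n - 6)/(n^2 + 9*n + 18)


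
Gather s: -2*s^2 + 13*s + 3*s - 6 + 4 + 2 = -2*s^2 + 16*s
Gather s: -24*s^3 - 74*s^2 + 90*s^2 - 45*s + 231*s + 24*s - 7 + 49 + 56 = -24*s^3 + 16*s^2 + 210*s + 98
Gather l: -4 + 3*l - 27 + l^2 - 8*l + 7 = l^2 - 5*l - 24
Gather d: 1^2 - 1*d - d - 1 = -2*d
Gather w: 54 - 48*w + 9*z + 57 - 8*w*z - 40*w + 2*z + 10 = w*(-8*z - 88) + 11*z + 121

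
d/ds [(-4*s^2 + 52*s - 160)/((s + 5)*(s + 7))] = 20*(-5*s^2 + 2*s + 187)/(s^4 + 24*s^3 + 214*s^2 + 840*s + 1225)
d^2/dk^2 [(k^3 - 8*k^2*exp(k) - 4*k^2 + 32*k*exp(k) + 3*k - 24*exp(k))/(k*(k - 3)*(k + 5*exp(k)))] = (-13*k^5*exp(k) + 65*k^4*exp(2*k) + 39*k^4*exp(k) - 195*k^3*exp(2*k) - 78*k^3*exp(k) - 2*k^3 + 48*k^2*exp(k) + 240*k*exp(2*k) + 400*exp(3*k))/(k^3*(k^3 + 15*k^2*exp(k) + 75*k*exp(2*k) + 125*exp(3*k)))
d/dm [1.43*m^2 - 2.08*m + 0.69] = 2.86*m - 2.08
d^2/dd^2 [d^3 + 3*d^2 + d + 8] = 6*d + 6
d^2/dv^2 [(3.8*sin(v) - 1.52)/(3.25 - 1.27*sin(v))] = (13.232892*sin(v)^2 + 33.8637*sin(v) - 26.465784)/(2.048383*sin(v)^3 - 15.725775*sin(v)^2 + 40.243125*sin(v) - 34.328125)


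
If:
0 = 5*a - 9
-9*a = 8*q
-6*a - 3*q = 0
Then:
No Solution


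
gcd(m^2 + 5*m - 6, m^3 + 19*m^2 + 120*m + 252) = m + 6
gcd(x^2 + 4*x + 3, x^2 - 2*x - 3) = x + 1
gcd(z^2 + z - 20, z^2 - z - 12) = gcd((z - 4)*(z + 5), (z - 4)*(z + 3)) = z - 4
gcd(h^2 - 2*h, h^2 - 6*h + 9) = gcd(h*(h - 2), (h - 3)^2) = 1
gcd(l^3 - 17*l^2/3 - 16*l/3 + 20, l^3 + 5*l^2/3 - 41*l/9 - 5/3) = l - 5/3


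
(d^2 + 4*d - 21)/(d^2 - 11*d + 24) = (d + 7)/(d - 8)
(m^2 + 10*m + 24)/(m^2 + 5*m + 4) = (m + 6)/(m + 1)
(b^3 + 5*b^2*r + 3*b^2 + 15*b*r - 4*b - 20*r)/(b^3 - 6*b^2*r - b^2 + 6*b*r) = (-b^2 - 5*b*r - 4*b - 20*r)/(b*(-b + 6*r))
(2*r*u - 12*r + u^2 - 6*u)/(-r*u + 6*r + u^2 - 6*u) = (-2*r - u)/(r - u)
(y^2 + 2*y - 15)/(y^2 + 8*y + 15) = (y - 3)/(y + 3)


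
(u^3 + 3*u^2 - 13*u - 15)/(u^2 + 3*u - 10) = (u^2 - 2*u - 3)/(u - 2)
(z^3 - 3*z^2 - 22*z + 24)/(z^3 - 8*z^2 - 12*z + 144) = (z - 1)/(z - 6)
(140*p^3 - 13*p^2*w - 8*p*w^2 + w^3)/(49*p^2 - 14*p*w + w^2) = (20*p^2 + p*w - w^2)/(7*p - w)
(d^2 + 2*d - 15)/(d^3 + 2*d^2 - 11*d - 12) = (d + 5)/(d^2 + 5*d + 4)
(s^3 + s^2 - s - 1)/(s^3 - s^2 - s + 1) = (s + 1)/(s - 1)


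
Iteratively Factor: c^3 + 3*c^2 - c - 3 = (c - 1)*(c^2 + 4*c + 3) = (c - 1)*(c + 1)*(c + 3)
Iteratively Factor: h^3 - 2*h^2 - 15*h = (h)*(h^2 - 2*h - 15) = h*(h + 3)*(h - 5)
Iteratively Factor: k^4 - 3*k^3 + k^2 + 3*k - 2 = (k - 1)*(k^3 - 2*k^2 - k + 2) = (k - 1)*(k + 1)*(k^2 - 3*k + 2) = (k - 2)*(k - 1)*(k + 1)*(k - 1)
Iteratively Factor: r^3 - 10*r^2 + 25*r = (r - 5)*(r^2 - 5*r) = (r - 5)^2*(r)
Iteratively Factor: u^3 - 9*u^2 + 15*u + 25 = (u - 5)*(u^2 - 4*u - 5) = (u - 5)*(u + 1)*(u - 5)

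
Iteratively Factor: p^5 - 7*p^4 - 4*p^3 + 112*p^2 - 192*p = (p + 4)*(p^4 - 11*p^3 + 40*p^2 - 48*p) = (p - 3)*(p + 4)*(p^3 - 8*p^2 + 16*p) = p*(p - 3)*(p + 4)*(p^2 - 8*p + 16) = p*(p - 4)*(p - 3)*(p + 4)*(p - 4)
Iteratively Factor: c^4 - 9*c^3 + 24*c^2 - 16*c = (c - 1)*(c^3 - 8*c^2 + 16*c) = (c - 4)*(c - 1)*(c^2 - 4*c) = c*(c - 4)*(c - 1)*(c - 4)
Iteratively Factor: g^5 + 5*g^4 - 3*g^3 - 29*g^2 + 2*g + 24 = (g - 2)*(g^4 + 7*g^3 + 11*g^2 - 7*g - 12) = (g - 2)*(g + 1)*(g^3 + 6*g^2 + 5*g - 12) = (g - 2)*(g + 1)*(g + 3)*(g^2 + 3*g - 4) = (g - 2)*(g - 1)*(g + 1)*(g + 3)*(g + 4)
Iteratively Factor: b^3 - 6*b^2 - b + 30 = (b + 2)*(b^2 - 8*b + 15) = (b - 5)*(b + 2)*(b - 3)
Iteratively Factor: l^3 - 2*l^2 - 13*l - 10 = (l - 5)*(l^2 + 3*l + 2) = (l - 5)*(l + 1)*(l + 2)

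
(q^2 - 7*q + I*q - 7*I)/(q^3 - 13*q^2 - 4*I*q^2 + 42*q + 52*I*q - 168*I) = (q + I)/(q^2 + q*(-6 - 4*I) + 24*I)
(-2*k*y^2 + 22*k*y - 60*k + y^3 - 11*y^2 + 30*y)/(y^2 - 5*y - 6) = (-2*k*y + 10*k + y^2 - 5*y)/(y + 1)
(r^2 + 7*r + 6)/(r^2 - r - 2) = (r + 6)/(r - 2)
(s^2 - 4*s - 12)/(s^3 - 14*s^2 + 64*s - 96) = (s + 2)/(s^2 - 8*s + 16)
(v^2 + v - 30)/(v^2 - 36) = (v - 5)/(v - 6)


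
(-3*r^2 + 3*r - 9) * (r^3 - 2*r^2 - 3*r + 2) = -3*r^5 + 9*r^4 - 6*r^3 + 3*r^2 + 33*r - 18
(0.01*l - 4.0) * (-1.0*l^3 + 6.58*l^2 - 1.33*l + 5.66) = -0.01*l^4 + 4.0658*l^3 - 26.3333*l^2 + 5.3766*l - 22.64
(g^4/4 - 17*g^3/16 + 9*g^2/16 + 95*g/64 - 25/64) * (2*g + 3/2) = g^5/2 - 7*g^4/4 - 15*g^3/32 + 61*g^2/16 + 185*g/128 - 75/128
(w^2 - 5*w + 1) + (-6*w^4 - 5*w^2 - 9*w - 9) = -6*w^4 - 4*w^2 - 14*w - 8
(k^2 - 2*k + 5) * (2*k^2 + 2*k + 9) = 2*k^4 - 2*k^3 + 15*k^2 - 8*k + 45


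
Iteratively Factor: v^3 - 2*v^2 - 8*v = (v + 2)*(v^2 - 4*v) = v*(v + 2)*(v - 4)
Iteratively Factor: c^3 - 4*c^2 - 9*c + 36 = (c - 4)*(c^2 - 9) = (c - 4)*(c + 3)*(c - 3)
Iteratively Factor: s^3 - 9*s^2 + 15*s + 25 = (s + 1)*(s^2 - 10*s + 25) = (s - 5)*(s + 1)*(s - 5)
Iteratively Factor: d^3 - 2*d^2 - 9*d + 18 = (d - 3)*(d^2 + d - 6) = (d - 3)*(d - 2)*(d + 3)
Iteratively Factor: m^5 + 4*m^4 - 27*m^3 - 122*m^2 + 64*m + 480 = (m - 5)*(m^4 + 9*m^3 + 18*m^2 - 32*m - 96) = (m - 5)*(m + 4)*(m^3 + 5*m^2 - 2*m - 24) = (m - 5)*(m + 4)^2*(m^2 + m - 6) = (m - 5)*(m - 2)*(m + 4)^2*(m + 3)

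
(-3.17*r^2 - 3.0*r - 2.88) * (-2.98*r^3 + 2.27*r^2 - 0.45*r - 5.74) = 9.4466*r^5 + 1.7441*r^4 + 3.1989*r^3 + 13.0082*r^2 + 18.516*r + 16.5312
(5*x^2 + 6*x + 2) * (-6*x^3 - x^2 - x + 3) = -30*x^5 - 41*x^4 - 23*x^3 + 7*x^2 + 16*x + 6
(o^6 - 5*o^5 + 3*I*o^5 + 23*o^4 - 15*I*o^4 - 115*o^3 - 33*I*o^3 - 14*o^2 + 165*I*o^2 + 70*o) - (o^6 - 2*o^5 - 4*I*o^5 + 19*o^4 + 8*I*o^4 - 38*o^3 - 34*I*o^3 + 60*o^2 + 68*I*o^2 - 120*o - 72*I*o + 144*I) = -3*o^5 + 7*I*o^5 + 4*o^4 - 23*I*o^4 - 77*o^3 + I*o^3 - 74*o^2 + 97*I*o^2 + 190*o + 72*I*o - 144*I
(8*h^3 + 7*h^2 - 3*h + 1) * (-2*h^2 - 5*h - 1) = -16*h^5 - 54*h^4 - 37*h^3 + 6*h^2 - 2*h - 1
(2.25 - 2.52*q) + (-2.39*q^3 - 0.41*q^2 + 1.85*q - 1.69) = -2.39*q^3 - 0.41*q^2 - 0.67*q + 0.56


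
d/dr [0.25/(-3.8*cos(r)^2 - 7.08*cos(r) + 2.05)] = -(1.9*cos(r) + 1.77)*sin(r)/(3.8*cos(r)^2 + 7.08*cos(r) - 2.05)^2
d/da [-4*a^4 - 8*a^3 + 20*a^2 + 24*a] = -16*a^3 - 24*a^2 + 40*a + 24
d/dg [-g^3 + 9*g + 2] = 9 - 3*g^2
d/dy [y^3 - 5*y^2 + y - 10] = 3*y^2 - 10*y + 1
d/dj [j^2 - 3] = 2*j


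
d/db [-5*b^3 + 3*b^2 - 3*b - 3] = -15*b^2 + 6*b - 3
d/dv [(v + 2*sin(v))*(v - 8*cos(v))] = (v + 2*sin(v))*(8*sin(v) + 1) + (v - 8*cos(v))*(2*cos(v) + 1)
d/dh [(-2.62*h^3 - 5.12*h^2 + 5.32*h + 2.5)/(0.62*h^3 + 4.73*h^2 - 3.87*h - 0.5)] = (-9.2182*h^4 + 13.682*h^3 - 6.0692*h^2 - 18.53*h + 7.015)/(0.3844*h^6 + 5.8652*h^5 + 17.5741*h^4 - 37.2302*h^3 + 10.2469*h^2 + 3.87*h + 0.25)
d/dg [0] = 0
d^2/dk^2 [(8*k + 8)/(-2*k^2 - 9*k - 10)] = 16*(-(k + 1)*(4*k + 9)^2 + (6*k + 11)*(2*k^2 + 9*k + 10))/(2*k^2 + 9*k + 10)^3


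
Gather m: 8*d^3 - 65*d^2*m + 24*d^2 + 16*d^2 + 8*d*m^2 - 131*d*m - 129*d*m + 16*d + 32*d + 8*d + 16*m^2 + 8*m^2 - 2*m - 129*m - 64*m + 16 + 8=8*d^3 + 40*d^2 + 56*d + m^2*(8*d + 24) + m*(-65*d^2 - 260*d - 195) + 24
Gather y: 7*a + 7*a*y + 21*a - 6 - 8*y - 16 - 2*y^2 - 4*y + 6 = 28*a - 2*y^2 + y*(7*a - 12) - 16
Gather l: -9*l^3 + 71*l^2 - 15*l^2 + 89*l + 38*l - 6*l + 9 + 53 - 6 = -9*l^3 + 56*l^2 + 121*l + 56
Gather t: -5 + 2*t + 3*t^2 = 3*t^2 + 2*t - 5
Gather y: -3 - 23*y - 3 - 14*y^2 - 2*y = -14*y^2 - 25*y - 6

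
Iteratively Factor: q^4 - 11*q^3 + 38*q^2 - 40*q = (q - 2)*(q^3 - 9*q^2 + 20*q) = (q - 4)*(q - 2)*(q^2 - 5*q) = (q - 5)*(q - 4)*(q - 2)*(q)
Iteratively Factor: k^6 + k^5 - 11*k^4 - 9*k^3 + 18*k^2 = (k - 3)*(k^5 + 4*k^4 + k^3 - 6*k^2) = k*(k - 3)*(k^4 + 4*k^3 + k^2 - 6*k) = k*(k - 3)*(k - 1)*(k^3 + 5*k^2 + 6*k) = k*(k - 3)*(k - 1)*(k + 2)*(k^2 + 3*k) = k^2*(k - 3)*(k - 1)*(k + 2)*(k + 3)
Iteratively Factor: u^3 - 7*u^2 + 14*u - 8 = (u - 2)*(u^2 - 5*u + 4) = (u - 4)*(u - 2)*(u - 1)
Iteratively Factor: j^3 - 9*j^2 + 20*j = (j)*(j^2 - 9*j + 20) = j*(j - 4)*(j - 5)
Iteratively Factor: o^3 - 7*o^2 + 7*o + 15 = (o - 3)*(o^2 - 4*o - 5) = (o - 5)*(o - 3)*(o + 1)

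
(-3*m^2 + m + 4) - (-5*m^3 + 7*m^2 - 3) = 5*m^3 - 10*m^2 + m + 7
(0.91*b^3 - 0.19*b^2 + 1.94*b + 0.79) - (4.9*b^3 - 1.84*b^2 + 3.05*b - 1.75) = -3.99*b^3 + 1.65*b^2 - 1.11*b + 2.54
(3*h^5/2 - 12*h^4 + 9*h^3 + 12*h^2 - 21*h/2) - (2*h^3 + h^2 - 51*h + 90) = 3*h^5/2 - 12*h^4 + 7*h^3 + 11*h^2 + 81*h/2 - 90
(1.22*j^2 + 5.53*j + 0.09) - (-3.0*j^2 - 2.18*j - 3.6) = 4.22*j^2 + 7.71*j + 3.69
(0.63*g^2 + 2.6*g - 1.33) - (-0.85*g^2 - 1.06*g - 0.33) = 1.48*g^2 + 3.66*g - 1.0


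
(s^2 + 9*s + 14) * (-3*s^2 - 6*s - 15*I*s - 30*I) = -3*s^4 - 33*s^3 - 15*I*s^3 - 96*s^2 - 165*I*s^2 - 84*s - 480*I*s - 420*I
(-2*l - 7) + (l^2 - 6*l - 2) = l^2 - 8*l - 9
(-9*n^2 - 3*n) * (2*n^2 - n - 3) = -18*n^4 + 3*n^3 + 30*n^2 + 9*n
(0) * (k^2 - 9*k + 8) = 0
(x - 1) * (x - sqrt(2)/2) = x^2 - x - sqrt(2)*x/2 + sqrt(2)/2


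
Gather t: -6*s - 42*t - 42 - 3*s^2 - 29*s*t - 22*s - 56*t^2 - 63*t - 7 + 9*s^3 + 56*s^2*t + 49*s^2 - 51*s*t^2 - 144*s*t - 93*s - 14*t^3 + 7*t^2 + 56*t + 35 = 9*s^3 + 46*s^2 - 121*s - 14*t^3 + t^2*(-51*s - 49) + t*(56*s^2 - 173*s - 49) - 14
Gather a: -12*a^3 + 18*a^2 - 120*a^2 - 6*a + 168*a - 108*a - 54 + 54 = -12*a^3 - 102*a^2 + 54*a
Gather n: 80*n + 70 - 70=80*n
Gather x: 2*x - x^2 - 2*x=-x^2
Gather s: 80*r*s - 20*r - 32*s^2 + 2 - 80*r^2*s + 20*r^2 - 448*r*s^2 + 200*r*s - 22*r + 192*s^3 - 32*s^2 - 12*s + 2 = 20*r^2 - 42*r + 192*s^3 + s^2*(-448*r - 64) + s*(-80*r^2 + 280*r - 12) + 4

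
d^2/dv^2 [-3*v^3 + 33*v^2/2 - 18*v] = 33 - 18*v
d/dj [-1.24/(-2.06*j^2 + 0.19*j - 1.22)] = (0.2356 - 5.1088*j)/(2.06*j^2 - 0.19*j + 1.22)^2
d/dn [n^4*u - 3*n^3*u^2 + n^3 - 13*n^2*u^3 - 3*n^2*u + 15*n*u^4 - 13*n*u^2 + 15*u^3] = 4*n^3*u - 9*n^2*u^2 + 3*n^2 - 26*n*u^3 - 6*n*u + 15*u^4 - 13*u^2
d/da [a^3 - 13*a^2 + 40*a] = 3*a^2 - 26*a + 40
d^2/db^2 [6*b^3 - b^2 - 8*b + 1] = 36*b - 2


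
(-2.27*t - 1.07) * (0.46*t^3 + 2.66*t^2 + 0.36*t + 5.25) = -1.0442*t^4 - 6.5304*t^3 - 3.6634*t^2 - 12.3027*t - 5.6175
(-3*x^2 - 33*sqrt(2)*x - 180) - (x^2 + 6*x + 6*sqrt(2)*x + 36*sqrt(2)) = -4*x^2 - 39*sqrt(2)*x - 6*x - 180 - 36*sqrt(2)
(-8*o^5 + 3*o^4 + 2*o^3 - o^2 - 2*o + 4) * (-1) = 8*o^5 - 3*o^4 - 2*o^3 + o^2 + 2*o - 4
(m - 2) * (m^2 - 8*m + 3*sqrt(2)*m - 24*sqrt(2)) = m^3 - 10*m^2 + 3*sqrt(2)*m^2 - 30*sqrt(2)*m + 16*m + 48*sqrt(2)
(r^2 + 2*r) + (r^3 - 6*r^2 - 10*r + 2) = r^3 - 5*r^2 - 8*r + 2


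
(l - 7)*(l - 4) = l^2 - 11*l + 28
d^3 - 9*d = d*(d - 3)*(d + 3)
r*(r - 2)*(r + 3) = r^3 + r^2 - 6*r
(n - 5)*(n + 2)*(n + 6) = n^3 + 3*n^2 - 28*n - 60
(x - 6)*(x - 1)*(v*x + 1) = v*x^3 - 7*v*x^2 + 6*v*x + x^2 - 7*x + 6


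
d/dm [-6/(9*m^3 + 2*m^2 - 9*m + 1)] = 6*(27*m^2 + 4*m - 9)/(9*m^3 + 2*m^2 - 9*m + 1)^2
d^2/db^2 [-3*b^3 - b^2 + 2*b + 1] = -18*b - 2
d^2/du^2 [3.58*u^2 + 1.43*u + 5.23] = 7.16000000000000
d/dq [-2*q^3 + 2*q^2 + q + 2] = -6*q^2 + 4*q + 1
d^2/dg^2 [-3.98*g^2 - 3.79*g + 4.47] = -7.96000000000000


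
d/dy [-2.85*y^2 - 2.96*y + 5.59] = -5.7*y - 2.96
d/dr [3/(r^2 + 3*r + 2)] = 3*(-2*r - 3)/(r^2 + 3*r + 2)^2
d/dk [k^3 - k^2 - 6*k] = 3*k^2 - 2*k - 6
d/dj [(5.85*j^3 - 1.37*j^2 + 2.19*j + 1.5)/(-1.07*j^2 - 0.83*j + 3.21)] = (-6.2595*j^4 - 9.711*j^3 + 59.8159*j^2 - 5.5854*j + 8.2749)/(1.1449*j^4 + 1.7762*j^3 - 6.1805*j^2 - 5.3286*j + 10.3041)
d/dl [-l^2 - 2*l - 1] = -2*l - 2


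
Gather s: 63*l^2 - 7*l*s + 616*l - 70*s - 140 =63*l^2 + 616*l + s*(-7*l - 70) - 140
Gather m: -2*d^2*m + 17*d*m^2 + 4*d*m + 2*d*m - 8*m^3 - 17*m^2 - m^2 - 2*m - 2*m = -8*m^3 + m^2*(17*d - 18) + m*(-2*d^2 + 6*d - 4)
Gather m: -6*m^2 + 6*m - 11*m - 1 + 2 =-6*m^2 - 5*m + 1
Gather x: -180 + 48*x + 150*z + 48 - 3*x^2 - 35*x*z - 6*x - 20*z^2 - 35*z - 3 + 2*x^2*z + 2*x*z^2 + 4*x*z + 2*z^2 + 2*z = x^2*(2*z - 3) + x*(2*z^2 - 31*z + 42) - 18*z^2 + 117*z - 135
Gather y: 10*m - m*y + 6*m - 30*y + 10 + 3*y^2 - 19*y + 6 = 16*m + 3*y^2 + y*(-m - 49) + 16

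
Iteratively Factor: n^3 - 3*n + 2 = (n - 1)*(n^2 + n - 2) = (n - 1)^2*(n + 2)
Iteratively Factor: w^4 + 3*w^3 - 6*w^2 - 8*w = (w - 2)*(w^3 + 5*w^2 + 4*w) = w*(w - 2)*(w^2 + 5*w + 4) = w*(w - 2)*(w + 1)*(w + 4)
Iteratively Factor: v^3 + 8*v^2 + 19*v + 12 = (v + 3)*(v^2 + 5*v + 4) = (v + 1)*(v + 3)*(v + 4)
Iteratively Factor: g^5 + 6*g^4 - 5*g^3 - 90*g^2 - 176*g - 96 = (g - 4)*(g^4 + 10*g^3 + 35*g^2 + 50*g + 24) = (g - 4)*(g + 3)*(g^3 + 7*g^2 + 14*g + 8) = (g - 4)*(g + 2)*(g + 3)*(g^2 + 5*g + 4) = (g - 4)*(g + 1)*(g + 2)*(g + 3)*(g + 4)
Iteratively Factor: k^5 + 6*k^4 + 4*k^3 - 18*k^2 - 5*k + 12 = (k + 3)*(k^4 + 3*k^3 - 5*k^2 - 3*k + 4) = (k - 1)*(k + 3)*(k^3 + 4*k^2 - k - 4) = (k - 1)^2*(k + 3)*(k^2 + 5*k + 4) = (k - 1)^2*(k + 1)*(k + 3)*(k + 4)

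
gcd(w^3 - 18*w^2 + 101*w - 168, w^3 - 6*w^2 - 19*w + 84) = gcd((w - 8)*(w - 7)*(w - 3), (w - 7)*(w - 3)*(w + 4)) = w^2 - 10*w + 21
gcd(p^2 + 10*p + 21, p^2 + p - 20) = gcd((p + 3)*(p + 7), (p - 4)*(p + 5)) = 1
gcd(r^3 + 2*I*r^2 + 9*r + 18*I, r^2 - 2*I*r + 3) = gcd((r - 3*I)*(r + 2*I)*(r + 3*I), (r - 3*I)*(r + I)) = r - 3*I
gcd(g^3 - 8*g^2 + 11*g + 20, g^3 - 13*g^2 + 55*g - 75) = g - 5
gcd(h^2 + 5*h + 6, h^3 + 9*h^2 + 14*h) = h + 2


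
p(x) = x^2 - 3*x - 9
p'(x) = 2*x - 3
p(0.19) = -9.53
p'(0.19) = -2.62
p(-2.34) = 3.50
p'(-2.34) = -7.68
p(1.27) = -11.20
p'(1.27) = -0.46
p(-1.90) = 0.31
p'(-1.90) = -6.80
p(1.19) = -11.15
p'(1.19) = -0.62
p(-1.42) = -2.72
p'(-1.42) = -5.84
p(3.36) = -7.79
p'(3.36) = 3.72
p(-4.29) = 22.27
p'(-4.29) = -11.58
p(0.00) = -9.00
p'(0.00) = -3.00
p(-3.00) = 9.00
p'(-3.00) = -9.00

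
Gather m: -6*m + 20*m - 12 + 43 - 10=14*m + 21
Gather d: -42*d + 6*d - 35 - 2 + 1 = -36*d - 36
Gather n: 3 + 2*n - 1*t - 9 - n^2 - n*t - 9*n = -n^2 + n*(-t - 7) - t - 6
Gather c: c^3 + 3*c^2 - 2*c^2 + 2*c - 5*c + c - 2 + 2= c^3 + c^2 - 2*c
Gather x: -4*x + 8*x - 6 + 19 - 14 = 4*x - 1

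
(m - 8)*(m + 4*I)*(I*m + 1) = I*m^3 - 3*m^2 - 8*I*m^2 + 24*m + 4*I*m - 32*I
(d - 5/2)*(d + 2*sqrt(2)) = d^2 - 5*d/2 + 2*sqrt(2)*d - 5*sqrt(2)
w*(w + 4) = w^2 + 4*w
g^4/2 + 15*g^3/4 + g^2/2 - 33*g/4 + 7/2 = (g/2 + 1)*(g - 1)*(g - 1/2)*(g + 7)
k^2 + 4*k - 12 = (k - 2)*(k + 6)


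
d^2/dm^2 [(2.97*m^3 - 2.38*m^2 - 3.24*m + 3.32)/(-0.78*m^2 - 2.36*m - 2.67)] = (7.105427357601e-15*m^4 - 25.532556*m^3 - 154.14624*m^2 - 204.191478*m - 30.051892)/(0.474552*m^6 + 4.307472*m^5 + 17.906148*m^4 + 42.633872*m^3 + 61.294122*m^2 + 50.472612*m + 19.034163)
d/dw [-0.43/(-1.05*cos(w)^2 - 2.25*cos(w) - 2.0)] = (0.903*cos(w) + 0.9675)*sin(w)/(1.05*cos(w)^2 + 2.25*cos(w) + 2.0)^2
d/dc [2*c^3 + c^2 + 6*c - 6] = 6*c^2 + 2*c + 6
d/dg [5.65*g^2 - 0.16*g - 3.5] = 11.3*g - 0.16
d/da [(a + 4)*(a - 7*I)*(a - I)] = 3*a^2 + a*(8 - 16*I) - 7 - 32*I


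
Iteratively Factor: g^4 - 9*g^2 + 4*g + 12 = (g - 2)*(g^3 + 2*g^2 - 5*g - 6) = (g - 2)^2*(g^2 + 4*g + 3) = (g - 2)^2*(g + 1)*(g + 3)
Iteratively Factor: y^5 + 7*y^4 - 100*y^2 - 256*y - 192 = (y - 4)*(y^4 + 11*y^3 + 44*y^2 + 76*y + 48) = (y - 4)*(y + 3)*(y^3 + 8*y^2 + 20*y + 16) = (y - 4)*(y + 3)*(y + 4)*(y^2 + 4*y + 4) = (y - 4)*(y + 2)*(y + 3)*(y + 4)*(y + 2)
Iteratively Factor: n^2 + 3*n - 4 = (n - 1)*(n + 4)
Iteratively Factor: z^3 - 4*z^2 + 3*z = (z)*(z^2 - 4*z + 3) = z*(z - 1)*(z - 3)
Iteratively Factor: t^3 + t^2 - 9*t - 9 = (t + 3)*(t^2 - 2*t - 3) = (t - 3)*(t + 3)*(t + 1)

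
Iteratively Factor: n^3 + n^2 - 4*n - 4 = (n - 2)*(n^2 + 3*n + 2) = (n - 2)*(n + 2)*(n + 1)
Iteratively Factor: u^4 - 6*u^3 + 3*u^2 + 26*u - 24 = (u - 1)*(u^3 - 5*u^2 - 2*u + 24) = (u - 4)*(u - 1)*(u^2 - u - 6) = (u - 4)*(u - 3)*(u - 1)*(u + 2)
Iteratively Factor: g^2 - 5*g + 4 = (g - 4)*(g - 1)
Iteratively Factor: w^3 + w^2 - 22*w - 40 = (w - 5)*(w^2 + 6*w + 8) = (w - 5)*(w + 4)*(w + 2)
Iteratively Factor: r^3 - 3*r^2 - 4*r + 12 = (r - 2)*(r^2 - r - 6) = (r - 3)*(r - 2)*(r + 2)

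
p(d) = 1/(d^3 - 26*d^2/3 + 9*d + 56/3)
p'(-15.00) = 0.00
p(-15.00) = 0.00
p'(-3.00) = -0.00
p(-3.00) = -0.00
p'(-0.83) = -1.17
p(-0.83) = 0.21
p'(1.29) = 0.03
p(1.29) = 0.06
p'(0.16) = -0.02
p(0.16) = 0.05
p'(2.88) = 1.38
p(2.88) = -0.29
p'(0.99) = 0.01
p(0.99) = 0.05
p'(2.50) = 2.26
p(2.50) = 0.38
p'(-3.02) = -0.01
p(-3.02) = -0.01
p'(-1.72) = -0.06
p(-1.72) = -0.04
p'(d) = (-3*d^2 + 52*d/3 - 9)/(d^3 - 26*d^2/3 + 9*d + 56/3)^2 = 3*(-9*d^2 + 52*d - 27)/(3*d^3 - 26*d^2 + 27*d + 56)^2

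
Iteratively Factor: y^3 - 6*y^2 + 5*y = (y)*(y^2 - 6*y + 5) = y*(y - 5)*(y - 1)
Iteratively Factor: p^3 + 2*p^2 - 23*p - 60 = (p + 3)*(p^2 - p - 20) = (p + 3)*(p + 4)*(p - 5)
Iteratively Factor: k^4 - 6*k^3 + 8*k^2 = (k - 2)*(k^3 - 4*k^2) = (k - 4)*(k - 2)*(k^2) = k*(k - 4)*(k - 2)*(k)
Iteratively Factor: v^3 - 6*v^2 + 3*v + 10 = (v - 5)*(v^2 - v - 2) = (v - 5)*(v + 1)*(v - 2)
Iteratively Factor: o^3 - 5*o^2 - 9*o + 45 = (o + 3)*(o^2 - 8*o + 15) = (o - 3)*(o + 3)*(o - 5)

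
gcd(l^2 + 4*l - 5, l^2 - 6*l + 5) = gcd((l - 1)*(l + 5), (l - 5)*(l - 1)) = l - 1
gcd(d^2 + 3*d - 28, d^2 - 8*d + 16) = d - 4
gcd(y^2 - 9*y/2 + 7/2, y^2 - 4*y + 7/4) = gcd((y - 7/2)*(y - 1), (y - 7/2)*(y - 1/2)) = y - 7/2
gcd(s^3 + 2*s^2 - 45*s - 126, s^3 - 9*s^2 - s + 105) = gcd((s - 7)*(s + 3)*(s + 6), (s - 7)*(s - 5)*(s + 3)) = s^2 - 4*s - 21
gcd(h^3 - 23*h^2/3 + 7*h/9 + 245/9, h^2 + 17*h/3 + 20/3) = h + 5/3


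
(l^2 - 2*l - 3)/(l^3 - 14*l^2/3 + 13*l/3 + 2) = 3*(l + 1)/(3*l^2 - 5*l - 2)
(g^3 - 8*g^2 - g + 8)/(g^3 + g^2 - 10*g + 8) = (g^2 - 7*g - 8)/(g^2 + 2*g - 8)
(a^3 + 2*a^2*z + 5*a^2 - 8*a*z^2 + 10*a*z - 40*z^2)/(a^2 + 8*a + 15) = (a^2 + 2*a*z - 8*z^2)/(a + 3)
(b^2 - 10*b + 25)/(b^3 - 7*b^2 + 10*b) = (b - 5)/(b*(b - 2))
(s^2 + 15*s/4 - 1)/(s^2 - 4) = (s^2 + 15*s/4 - 1)/(s^2 - 4)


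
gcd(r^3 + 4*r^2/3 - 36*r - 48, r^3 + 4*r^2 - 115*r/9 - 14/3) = r + 6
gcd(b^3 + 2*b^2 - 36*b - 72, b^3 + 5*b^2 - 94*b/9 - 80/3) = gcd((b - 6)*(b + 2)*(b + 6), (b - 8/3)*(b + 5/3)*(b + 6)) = b + 6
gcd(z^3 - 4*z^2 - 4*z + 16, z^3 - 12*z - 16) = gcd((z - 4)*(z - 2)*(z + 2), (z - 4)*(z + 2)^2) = z^2 - 2*z - 8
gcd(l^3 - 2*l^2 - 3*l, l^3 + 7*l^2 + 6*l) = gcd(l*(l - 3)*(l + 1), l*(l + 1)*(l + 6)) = l^2 + l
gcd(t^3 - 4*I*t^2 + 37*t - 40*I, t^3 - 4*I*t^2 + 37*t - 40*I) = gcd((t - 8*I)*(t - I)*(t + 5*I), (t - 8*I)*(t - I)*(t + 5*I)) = t^3 - 4*I*t^2 + 37*t - 40*I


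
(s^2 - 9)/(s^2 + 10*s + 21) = (s - 3)/(s + 7)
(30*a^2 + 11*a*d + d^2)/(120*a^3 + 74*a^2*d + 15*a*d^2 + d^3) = 1/(4*a + d)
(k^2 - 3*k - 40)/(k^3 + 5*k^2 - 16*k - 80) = (k - 8)/(k^2 - 16)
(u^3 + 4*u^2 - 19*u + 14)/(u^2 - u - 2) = (u^2 + 6*u - 7)/(u + 1)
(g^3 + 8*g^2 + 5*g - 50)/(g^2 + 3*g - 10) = g + 5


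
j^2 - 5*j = j*(j - 5)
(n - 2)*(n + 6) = n^2 + 4*n - 12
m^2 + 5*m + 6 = (m + 2)*(m + 3)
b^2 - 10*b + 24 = (b - 6)*(b - 4)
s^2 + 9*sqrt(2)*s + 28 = (s + 2*sqrt(2))*(s + 7*sqrt(2))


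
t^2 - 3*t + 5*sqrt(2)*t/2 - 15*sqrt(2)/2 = (t - 3)*(t + 5*sqrt(2)/2)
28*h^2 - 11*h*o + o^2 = (-7*h + o)*(-4*h + o)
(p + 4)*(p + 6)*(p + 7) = p^3 + 17*p^2 + 94*p + 168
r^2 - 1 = (r - 1)*(r + 1)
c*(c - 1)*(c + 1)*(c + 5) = c^4 + 5*c^3 - c^2 - 5*c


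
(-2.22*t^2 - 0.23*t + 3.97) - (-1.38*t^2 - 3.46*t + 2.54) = -0.84*t^2 + 3.23*t + 1.43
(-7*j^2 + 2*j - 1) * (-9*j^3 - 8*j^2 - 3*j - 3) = 63*j^5 + 38*j^4 + 14*j^3 + 23*j^2 - 3*j + 3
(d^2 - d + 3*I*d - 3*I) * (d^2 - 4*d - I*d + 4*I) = d^4 - 5*d^3 + 2*I*d^3 + 7*d^2 - 10*I*d^2 - 15*d + 8*I*d + 12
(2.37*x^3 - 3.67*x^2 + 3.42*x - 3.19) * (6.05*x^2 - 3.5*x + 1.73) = 14.3385*x^5 - 30.4985*x^4 + 37.6361*x^3 - 37.6186*x^2 + 17.0816*x - 5.5187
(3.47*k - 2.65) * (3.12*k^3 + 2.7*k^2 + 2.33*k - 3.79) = 10.8264*k^4 + 1.101*k^3 + 0.9301*k^2 - 19.3258*k + 10.0435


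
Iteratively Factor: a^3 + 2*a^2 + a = (a + 1)*(a^2 + a) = a*(a + 1)*(a + 1)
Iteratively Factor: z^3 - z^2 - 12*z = (z + 3)*(z^2 - 4*z) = (z - 4)*(z + 3)*(z)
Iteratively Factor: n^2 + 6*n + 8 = (n + 4)*(n + 2)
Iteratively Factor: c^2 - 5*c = (c - 5)*(c)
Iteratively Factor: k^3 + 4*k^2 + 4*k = (k)*(k^2 + 4*k + 4) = k*(k + 2)*(k + 2)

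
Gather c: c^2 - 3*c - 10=c^2 - 3*c - 10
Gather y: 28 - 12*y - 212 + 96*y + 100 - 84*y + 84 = 0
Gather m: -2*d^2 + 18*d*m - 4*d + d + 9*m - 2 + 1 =-2*d^2 - 3*d + m*(18*d + 9) - 1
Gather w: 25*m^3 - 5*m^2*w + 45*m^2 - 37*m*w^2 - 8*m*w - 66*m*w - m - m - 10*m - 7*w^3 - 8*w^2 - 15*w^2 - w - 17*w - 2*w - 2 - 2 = 25*m^3 + 45*m^2 - 12*m - 7*w^3 + w^2*(-37*m - 23) + w*(-5*m^2 - 74*m - 20) - 4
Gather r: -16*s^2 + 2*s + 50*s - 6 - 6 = -16*s^2 + 52*s - 12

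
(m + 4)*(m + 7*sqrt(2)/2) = m^2 + 4*m + 7*sqrt(2)*m/2 + 14*sqrt(2)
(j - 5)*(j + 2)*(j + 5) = j^3 + 2*j^2 - 25*j - 50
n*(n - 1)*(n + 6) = n^3 + 5*n^2 - 6*n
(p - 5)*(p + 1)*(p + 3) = p^3 - p^2 - 17*p - 15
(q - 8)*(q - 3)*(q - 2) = q^3 - 13*q^2 + 46*q - 48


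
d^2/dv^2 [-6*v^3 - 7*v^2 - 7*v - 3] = -36*v - 14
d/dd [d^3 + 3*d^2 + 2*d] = 3*d^2 + 6*d + 2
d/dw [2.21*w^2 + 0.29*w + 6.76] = 4.42*w + 0.29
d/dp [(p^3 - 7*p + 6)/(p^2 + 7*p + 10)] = (p^4 + 14*p^3 + 37*p^2 - 12*p - 112)/(p^4 + 14*p^3 + 69*p^2 + 140*p + 100)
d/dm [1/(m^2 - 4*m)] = 2*(2 - m)/(m^2*(m - 4)^2)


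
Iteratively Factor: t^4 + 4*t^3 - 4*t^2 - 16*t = (t - 2)*(t^3 + 6*t^2 + 8*t) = t*(t - 2)*(t^2 + 6*t + 8) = t*(t - 2)*(t + 4)*(t + 2)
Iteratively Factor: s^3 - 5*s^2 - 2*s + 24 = (s - 4)*(s^2 - s - 6) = (s - 4)*(s - 3)*(s + 2)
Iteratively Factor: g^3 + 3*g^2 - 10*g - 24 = (g + 4)*(g^2 - g - 6) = (g - 3)*(g + 4)*(g + 2)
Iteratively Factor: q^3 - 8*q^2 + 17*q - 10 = (q - 1)*(q^2 - 7*q + 10) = (q - 2)*(q - 1)*(q - 5)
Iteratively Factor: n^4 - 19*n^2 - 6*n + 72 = (n - 2)*(n^3 + 2*n^2 - 15*n - 36) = (n - 2)*(n + 3)*(n^2 - n - 12) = (n - 2)*(n + 3)^2*(n - 4)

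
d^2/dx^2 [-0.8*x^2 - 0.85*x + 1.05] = -1.60000000000000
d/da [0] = 0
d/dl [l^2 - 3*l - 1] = 2*l - 3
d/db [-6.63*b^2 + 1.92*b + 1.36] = 1.92 - 13.26*b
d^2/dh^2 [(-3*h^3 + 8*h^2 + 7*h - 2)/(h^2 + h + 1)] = 2*(-h^3 - 39*h^2 - 36*h + 1)/(h^6 + 3*h^5 + 6*h^4 + 7*h^3 + 6*h^2 + 3*h + 1)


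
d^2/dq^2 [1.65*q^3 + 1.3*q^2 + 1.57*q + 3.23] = 9.9*q + 2.6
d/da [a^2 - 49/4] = 2*a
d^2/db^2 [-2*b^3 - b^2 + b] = -12*b - 2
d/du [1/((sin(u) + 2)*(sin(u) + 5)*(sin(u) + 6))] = (-26*sin(u) + 3*cos(u)^2 - 55)*cos(u)/((sin(u) + 2)^2*(sin(u) + 5)^2*(sin(u) + 6)^2)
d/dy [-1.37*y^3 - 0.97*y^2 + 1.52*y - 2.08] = -4.11*y^2 - 1.94*y + 1.52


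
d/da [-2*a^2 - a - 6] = -4*a - 1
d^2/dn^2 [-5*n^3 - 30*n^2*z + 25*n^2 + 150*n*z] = -30*n - 60*z + 50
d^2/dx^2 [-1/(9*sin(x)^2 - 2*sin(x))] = 2*(162*sin(x) - 27 - 241/sin(x) + 54/sin(x)^2 - 4/sin(x)^3)/(9*sin(x) - 2)^3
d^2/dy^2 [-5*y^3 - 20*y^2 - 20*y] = -30*y - 40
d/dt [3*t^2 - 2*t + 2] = 6*t - 2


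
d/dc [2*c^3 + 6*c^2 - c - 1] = 6*c^2 + 12*c - 1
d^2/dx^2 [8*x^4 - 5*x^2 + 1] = 96*x^2 - 10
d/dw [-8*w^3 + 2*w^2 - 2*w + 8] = -24*w^2 + 4*w - 2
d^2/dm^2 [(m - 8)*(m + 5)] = 2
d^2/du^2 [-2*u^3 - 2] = -12*u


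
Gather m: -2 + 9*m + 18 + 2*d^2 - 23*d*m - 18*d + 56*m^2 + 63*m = 2*d^2 - 18*d + 56*m^2 + m*(72 - 23*d) + 16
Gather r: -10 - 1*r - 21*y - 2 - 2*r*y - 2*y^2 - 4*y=r*(-2*y - 1) - 2*y^2 - 25*y - 12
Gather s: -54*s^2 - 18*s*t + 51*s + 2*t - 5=-54*s^2 + s*(51 - 18*t) + 2*t - 5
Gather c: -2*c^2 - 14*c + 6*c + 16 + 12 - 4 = -2*c^2 - 8*c + 24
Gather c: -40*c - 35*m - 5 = -40*c - 35*m - 5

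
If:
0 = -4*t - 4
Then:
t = -1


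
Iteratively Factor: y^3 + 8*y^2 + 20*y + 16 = (y + 2)*(y^2 + 6*y + 8) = (y + 2)*(y + 4)*(y + 2)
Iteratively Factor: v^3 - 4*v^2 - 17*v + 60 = (v - 5)*(v^2 + v - 12) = (v - 5)*(v - 3)*(v + 4)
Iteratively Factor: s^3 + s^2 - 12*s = (s + 4)*(s^2 - 3*s) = s*(s + 4)*(s - 3)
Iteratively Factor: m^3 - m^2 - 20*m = (m - 5)*(m^2 + 4*m) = m*(m - 5)*(m + 4)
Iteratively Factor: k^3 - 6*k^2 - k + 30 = (k - 5)*(k^2 - k - 6) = (k - 5)*(k + 2)*(k - 3)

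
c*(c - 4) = c^2 - 4*c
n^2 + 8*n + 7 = (n + 1)*(n + 7)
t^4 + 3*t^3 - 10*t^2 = t^2*(t - 2)*(t + 5)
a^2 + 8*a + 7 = (a + 1)*(a + 7)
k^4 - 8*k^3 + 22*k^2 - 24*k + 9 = (k - 3)^2*(k - 1)^2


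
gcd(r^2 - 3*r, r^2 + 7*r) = r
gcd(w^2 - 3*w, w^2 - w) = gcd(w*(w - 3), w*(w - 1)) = w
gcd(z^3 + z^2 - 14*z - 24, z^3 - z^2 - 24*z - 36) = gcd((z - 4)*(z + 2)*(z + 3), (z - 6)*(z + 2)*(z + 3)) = z^2 + 5*z + 6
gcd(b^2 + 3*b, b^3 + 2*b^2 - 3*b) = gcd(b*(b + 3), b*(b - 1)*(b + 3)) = b^2 + 3*b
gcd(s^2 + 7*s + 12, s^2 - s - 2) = 1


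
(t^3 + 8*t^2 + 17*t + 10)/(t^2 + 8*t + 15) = (t^2 + 3*t + 2)/(t + 3)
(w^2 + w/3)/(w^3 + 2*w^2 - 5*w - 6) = w*(3*w + 1)/(3*(w^3 + 2*w^2 - 5*w - 6))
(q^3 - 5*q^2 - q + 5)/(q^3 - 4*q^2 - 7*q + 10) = (q + 1)/(q + 2)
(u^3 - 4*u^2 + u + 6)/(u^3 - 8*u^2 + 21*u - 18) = (u + 1)/(u - 3)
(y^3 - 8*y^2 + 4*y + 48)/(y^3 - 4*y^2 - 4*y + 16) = (y - 6)/(y - 2)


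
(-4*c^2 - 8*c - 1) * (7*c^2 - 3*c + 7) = -28*c^4 - 44*c^3 - 11*c^2 - 53*c - 7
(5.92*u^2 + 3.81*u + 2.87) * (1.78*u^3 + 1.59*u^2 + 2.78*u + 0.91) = 10.5376*u^5 + 16.1946*u^4 + 27.6241*u^3 + 20.5423*u^2 + 11.4457*u + 2.6117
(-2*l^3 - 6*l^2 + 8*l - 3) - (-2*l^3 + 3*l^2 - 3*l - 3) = -9*l^2 + 11*l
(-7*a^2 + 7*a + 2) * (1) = -7*a^2 + 7*a + 2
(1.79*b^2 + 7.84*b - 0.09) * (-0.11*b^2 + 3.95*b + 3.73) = -0.1969*b^4 + 6.2081*b^3 + 37.6546*b^2 + 28.8877*b - 0.3357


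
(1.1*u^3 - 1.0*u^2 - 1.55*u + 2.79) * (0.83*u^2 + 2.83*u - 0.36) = 0.913*u^5 + 2.283*u^4 - 4.5125*u^3 - 1.7108*u^2 + 8.4537*u - 1.0044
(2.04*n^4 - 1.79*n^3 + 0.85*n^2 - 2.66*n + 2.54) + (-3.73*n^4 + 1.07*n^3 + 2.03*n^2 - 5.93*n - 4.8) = -1.69*n^4 - 0.72*n^3 + 2.88*n^2 - 8.59*n - 2.26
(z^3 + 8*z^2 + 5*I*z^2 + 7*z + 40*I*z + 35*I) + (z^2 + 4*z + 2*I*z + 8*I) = z^3 + 9*z^2 + 5*I*z^2 + 11*z + 42*I*z + 43*I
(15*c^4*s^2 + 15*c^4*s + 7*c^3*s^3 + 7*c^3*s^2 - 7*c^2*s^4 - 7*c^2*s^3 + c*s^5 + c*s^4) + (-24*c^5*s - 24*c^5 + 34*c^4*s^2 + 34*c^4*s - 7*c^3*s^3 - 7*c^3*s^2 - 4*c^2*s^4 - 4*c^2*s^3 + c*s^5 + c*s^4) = -24*c^5*s - 24*c^5 + 49*c^4*s^2 + 49*c^4*s - 11*c^2*s^4 - 11*c^2*s^3 + 2*c*s^5 + 2*c*s^4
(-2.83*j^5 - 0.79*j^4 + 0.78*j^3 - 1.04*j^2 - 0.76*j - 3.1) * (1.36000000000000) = -3.8488*j^5 - 1.0744*j^4 + 1.0608*j^3 - 1.4144*j^2 - 1.0336*j - 4.216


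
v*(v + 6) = v^2 + 6*v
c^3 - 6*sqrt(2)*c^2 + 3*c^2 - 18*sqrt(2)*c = c*(c + 3)*(c - 6*sqrt(2))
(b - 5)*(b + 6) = b^2 + b - 30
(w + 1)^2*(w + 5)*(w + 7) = w^4 + 14*w^3 + 60*w^2 + 82*w + 35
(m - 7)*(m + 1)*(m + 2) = m^3 - 4*m^2 - 19*m - 14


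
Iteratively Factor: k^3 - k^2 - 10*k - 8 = (k + 2)*(k^2 - 3*k - 4) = (k - 4)*(k + 2)*(k + 1)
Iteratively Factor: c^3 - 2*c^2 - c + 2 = (c - 2)*(c^2 - 1) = (c - 2)*(c + 1)*(c - 1)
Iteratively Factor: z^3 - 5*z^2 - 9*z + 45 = (z + 3)*(z^2 - 8*z + 15) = (z - 5)*(z + 3)*(z - 3)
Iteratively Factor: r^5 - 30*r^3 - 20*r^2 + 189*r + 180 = (r + 4)*(r^4 - 4*r^3 - 14*r^2 + 36*r + 45) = (r - 5)*(r + 4)*(r^3 + r^2 - 9*r - 9) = (r - 5)*(r + 3)*(r + 4)*(r^2 - 2*r - 3) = (r - 5)*(r + 1)*(r + 3)*(r + 4)*(r - 3)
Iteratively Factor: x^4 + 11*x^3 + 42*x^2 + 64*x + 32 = (x + 2)*(x^3 + 9*x^2 + 24*x + 16) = (x + 2)*(x + 4)*(x^2 + 5*x + 4) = (x + 2)*(x + 4)^2*(x + 1)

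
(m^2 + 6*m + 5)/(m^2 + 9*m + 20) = (m + 1)/(m + 4)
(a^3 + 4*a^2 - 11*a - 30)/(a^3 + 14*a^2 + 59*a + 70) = (a - 3)/(a + 7)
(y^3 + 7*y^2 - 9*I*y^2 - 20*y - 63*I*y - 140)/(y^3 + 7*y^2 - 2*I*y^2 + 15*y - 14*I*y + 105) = (y - 4*I)/(y + 3*I)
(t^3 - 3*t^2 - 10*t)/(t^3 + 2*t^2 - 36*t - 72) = t*(t - 5)/(t^2 - 36)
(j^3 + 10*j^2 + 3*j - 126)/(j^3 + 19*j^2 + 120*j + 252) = (j - 3)/(j + 6)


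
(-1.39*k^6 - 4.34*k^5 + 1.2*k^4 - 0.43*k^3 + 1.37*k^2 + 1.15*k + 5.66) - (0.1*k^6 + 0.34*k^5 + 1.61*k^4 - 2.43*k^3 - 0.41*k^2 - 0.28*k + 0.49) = -1.49*k^6 - 4.68*k^5 - 0.41*k^4 + 2.0*k^3 + 1.78*k^2 + 1.43*k + 5.17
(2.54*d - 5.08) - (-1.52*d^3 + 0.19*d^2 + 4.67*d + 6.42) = 1.52*d^3 - 0.19*d^2 - 2.13*d - 11.5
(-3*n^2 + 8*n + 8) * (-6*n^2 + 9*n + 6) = 18*n^4 - 75*n^3 + 6*n^2 + 120*n + 48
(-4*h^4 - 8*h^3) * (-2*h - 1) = 8*h^5 + 20*h^4 + 8*h^3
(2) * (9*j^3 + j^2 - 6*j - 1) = 18*j^3 + 2*j^2 - 12*j - 2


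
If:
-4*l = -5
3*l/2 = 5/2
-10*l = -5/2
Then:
No Solution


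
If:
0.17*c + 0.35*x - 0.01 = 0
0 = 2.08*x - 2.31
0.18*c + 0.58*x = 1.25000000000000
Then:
No Solution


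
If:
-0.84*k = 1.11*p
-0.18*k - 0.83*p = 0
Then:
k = 0.00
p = 0.00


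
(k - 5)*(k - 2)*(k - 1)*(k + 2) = k^4 - 6*k^3 + k^2 + 24*k - 20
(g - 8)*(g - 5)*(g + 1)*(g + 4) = g^4 - 8*g^3 - 21*g^2 + 148*g + 160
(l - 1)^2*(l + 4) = l^3 + 2*l^2 - 7*l + 4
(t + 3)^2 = t^2 + 6*t + 9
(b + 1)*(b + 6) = b^2 + 7*b + 6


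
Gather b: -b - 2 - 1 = -b - 3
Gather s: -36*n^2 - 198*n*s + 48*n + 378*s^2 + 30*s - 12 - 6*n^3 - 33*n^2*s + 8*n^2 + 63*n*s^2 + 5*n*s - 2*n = -6*n^3 - 28*n^2 + 46*n + s^2*(63*n + 378) + s*(-33*n^2 - 193*n + 30) - 12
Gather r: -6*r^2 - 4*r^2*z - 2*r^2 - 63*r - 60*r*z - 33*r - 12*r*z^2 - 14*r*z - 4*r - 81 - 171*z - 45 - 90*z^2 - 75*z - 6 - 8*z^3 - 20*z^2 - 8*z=r^2*(-4*z - 8) + r*(-12*z^2 - 74*z - 100) - 8*z^3 - 110*z^2 - 254*z - 132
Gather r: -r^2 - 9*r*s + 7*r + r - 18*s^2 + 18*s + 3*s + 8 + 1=-r^2 + r*(8 - 9*s) - 18*s^2 + 21*s + 9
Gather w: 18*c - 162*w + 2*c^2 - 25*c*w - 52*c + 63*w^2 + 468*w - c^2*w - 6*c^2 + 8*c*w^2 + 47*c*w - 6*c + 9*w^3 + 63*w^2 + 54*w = -4*c^2 - 40*c + 9*w^3 + w^2*(8*c + 126) + w*(-c^2 + 22*c + 360)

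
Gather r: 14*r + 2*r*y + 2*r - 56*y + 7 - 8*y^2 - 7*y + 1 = r*(2*y + 16) - 8*y^2 - 63*y + 8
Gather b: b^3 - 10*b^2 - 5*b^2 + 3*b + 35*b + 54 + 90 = b^3 - 15*b^2 + 38*b + 144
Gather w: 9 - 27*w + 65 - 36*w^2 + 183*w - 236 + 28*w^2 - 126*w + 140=-8*w^2 + 30*w - 22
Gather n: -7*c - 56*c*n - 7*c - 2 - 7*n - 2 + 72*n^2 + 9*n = -14*c + 72*n^2 + n*(2 - 56*c) - 4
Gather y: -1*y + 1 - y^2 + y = 1 - y^2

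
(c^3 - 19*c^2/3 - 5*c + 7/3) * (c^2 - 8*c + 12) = c^5 - 43*c^4/3 + 173*c^3/3 - 101*c^2/3 - 236*c/3 + 28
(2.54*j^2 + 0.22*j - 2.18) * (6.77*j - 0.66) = 17.1958*j^3 - 0.187*j^2 - 14.9038*j + 1.4388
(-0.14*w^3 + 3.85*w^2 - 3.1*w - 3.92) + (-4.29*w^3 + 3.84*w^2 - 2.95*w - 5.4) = -4.43*w^3 + 7.69*w^2 - 6.05*w - 9.32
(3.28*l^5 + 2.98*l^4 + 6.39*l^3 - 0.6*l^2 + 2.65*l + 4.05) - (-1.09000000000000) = 3.28*l^5 + 2.98*l^4 + 6.39*l^3 - 0.6*l^2 + 2.65*l + 5.14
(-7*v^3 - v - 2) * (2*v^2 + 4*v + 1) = -14*v^5 - 28*v^4 - 9*v^3 - 8*v^2 - 9*v - 2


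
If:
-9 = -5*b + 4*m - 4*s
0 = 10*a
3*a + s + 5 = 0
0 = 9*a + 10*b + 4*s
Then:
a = 0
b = 2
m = -19/4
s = -5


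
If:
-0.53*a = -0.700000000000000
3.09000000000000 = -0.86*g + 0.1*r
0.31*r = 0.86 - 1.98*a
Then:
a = 1.32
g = -4.25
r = -5.66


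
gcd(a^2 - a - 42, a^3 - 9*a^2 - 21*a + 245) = a - 7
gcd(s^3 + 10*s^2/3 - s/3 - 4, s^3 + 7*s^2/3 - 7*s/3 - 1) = s^2 + 2*s - 3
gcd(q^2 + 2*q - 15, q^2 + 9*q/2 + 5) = 1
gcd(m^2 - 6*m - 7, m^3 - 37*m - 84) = m - 7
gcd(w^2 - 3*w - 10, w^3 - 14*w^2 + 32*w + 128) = w + 2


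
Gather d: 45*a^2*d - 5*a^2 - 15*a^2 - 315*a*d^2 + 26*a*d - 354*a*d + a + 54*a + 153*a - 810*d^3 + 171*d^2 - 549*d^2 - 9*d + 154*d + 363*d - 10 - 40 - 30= -20*a^2 + 208*a - 810*d^3 + d^2*(-315*a - 378) + d*(45*a^2 - 328*a + 508) - 80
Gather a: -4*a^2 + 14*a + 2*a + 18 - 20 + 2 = -4*a^2 + 16*a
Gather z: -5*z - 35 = -5*z - 35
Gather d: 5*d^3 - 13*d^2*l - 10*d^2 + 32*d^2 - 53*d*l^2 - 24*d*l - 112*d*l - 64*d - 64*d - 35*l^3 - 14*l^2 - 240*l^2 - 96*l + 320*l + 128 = 5*d^3 + d^2*(22 - 13*l) + d*(-53*l^2 - 136*l - 128) - 35*l^3 - 254*l^2 + 224*l + 128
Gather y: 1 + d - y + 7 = d - y + 8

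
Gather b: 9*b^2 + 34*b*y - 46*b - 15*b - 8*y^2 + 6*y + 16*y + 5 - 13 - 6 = 9*b^2 + b*(34*y - 61) - 8*y^2 + 22*y - 14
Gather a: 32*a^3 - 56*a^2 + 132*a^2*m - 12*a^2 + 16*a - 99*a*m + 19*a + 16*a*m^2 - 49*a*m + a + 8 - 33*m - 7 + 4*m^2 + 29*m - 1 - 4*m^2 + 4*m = 32*a^3 + a^2*(132*m - 68) + a*(16*m^2 - 148*m + 36)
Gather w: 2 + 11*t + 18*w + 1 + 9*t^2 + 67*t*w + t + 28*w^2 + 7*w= 9*t^2 + 12*t + 28*w^2 + w*(67*t + 25) + 3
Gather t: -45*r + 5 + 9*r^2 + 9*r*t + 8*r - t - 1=9*r^2 - 37*r + t*(9*r - 1) + 4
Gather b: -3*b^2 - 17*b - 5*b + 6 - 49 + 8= -3*b^2 - 22*b - 35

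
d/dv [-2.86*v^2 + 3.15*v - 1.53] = 3.15 - 5.72*v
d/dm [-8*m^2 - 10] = -16*m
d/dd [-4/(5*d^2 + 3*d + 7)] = 4*(10*d + 3)/(5*d^2 + 3*d + 7)^2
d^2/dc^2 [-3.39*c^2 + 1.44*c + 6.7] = -6.78000000000000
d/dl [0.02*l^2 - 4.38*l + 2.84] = 0.04*l - 4.38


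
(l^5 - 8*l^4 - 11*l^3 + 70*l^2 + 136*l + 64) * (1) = l^5 - 8*l^4 - 11*l^3 + 70*l^2 + 136*l + 64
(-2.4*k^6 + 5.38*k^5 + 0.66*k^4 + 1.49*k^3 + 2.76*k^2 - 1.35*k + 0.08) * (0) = 0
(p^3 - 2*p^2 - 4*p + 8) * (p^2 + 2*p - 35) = p^5 - 43*p^3 + 70*p^2 + 156*p - 280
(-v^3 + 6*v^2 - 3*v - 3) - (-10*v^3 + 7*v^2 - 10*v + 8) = 9*v^3 - v^2 + 7*v - 11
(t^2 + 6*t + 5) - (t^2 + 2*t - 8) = 4*t + 13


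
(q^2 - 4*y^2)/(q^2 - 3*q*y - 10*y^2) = (-q + 2*y)/(-q + 5*y)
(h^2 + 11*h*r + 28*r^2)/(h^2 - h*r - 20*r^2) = (-h - 7*r)/(-h + 5*r)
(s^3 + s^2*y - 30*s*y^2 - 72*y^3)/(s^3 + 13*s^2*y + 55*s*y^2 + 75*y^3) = (s^2 - 2*s*y - 24*y^2)/(s^2 + 10*s*y + 25*y^2)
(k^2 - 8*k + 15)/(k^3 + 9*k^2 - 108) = (k - 5)/(k^2 + 12*k + 36)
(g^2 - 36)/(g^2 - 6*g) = (g + 6)/g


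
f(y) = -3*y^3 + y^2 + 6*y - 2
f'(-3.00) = -81.00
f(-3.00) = 70.00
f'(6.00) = -306.00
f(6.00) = -578.00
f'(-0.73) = -0.26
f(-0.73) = -4.68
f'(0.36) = 5.55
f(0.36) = 0.15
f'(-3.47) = -109.31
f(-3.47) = 114.57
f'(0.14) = 6.10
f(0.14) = -1.15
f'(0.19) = 6.06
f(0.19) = -0.84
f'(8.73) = -662.46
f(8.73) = -1869.42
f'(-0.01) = 5.98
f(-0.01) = -2.06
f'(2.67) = -52.82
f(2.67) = -35.95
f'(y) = -9*y^2 + 2*y + 6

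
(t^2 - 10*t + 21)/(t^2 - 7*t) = (t - 3)/t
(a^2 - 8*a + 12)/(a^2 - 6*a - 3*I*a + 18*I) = (a - 2)/(a - 3*I)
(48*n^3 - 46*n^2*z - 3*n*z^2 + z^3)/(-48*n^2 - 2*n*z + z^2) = -n + z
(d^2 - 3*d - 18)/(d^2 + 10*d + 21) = (d - 6)/(d + 7)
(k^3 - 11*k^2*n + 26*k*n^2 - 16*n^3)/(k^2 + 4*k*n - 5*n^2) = (k^2 - 10*k*n + 16*n^2)/(k + 5*n)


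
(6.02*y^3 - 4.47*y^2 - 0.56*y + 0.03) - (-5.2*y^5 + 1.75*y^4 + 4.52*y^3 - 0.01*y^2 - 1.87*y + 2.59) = 5.2*y^5 - 1.75*y^4 + 1.5*y^3 - 4.46*y^2 + 1.31*y - 2.56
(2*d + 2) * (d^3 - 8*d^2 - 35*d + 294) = 2*d^4 - 14*d^3 - 86*d^2 + 518*d + 588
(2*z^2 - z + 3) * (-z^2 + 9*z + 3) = -2*z^4 + 19*z^3 - 6*z^2 + 24*z + 9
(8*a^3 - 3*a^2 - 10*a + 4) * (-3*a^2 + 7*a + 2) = -24*a^5 + 65*a^4 + 25*a^3 - 88*a^2 + 8*a + 8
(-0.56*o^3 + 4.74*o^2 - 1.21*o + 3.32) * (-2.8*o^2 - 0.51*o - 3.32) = 1.568*o^5 - 12.9864*o^4 + 2.8298*o^3 - 24.4157*o^2 + 2.324*o - 11.0224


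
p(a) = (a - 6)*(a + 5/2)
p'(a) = 2*a - 7/2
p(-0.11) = -14.60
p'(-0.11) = -3.72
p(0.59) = -16.72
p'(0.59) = -2.32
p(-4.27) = 18.18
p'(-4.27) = -12.04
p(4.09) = -12.59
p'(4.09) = 4.68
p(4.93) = -7.95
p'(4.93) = 6.36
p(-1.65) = -6.50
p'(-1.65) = -6.80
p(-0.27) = -13.98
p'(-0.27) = -4.04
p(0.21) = -15.69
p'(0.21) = -3.08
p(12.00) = 87.00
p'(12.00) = 20.50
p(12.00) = 87.00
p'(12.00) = 20.50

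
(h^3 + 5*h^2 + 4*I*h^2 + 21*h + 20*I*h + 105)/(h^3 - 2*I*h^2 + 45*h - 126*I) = (h + 5)/(h - 6*I)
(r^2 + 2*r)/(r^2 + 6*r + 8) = r/(r + 4)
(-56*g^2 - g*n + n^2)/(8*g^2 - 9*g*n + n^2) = (-7*g - n)/(g - n)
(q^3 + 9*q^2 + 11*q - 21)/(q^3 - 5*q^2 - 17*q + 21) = (q + 7)/(q - 7)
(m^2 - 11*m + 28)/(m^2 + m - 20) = (m - 7)/(m + 5)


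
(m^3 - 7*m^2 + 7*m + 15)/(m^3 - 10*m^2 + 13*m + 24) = (m - 5)/(m - 8)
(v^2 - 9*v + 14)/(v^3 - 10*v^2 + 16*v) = (v - 7)/(v*(v - 8))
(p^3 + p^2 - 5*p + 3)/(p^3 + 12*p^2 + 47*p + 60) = (p^2 - 2*p + 1)/(p^2 + 9*p + 20)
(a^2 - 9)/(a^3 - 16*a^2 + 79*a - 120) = (a + 3)/(a^2 - 13*a + 40)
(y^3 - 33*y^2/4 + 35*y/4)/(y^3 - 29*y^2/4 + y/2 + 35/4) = y/(y + 1)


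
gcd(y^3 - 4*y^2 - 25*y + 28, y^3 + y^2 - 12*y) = y + 4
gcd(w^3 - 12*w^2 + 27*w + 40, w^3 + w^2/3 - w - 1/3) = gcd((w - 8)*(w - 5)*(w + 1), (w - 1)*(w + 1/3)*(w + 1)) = w + 1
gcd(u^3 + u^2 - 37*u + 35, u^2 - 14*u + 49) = 1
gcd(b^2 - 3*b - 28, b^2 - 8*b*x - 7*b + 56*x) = b - 7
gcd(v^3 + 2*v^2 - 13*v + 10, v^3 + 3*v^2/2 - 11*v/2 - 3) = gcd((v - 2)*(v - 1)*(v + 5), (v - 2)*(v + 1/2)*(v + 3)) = v - 2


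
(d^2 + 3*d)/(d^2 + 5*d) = (d + 3)/(d + 5)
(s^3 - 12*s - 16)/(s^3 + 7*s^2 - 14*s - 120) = (s^2 + 4*s + 4)/(s^2 + 11*s + 30)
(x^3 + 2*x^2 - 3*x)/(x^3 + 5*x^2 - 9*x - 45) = x*(x - 1)/(x^2 + 2*x - 15)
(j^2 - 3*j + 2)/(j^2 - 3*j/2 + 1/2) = 2*(j - 2)/(2*j - 1)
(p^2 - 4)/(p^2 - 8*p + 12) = (p + 2)/(p - 6)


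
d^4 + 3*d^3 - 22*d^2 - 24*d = d*(d - 4)*(d + 1)*(d + 6)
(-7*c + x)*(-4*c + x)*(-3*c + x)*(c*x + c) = -84*c^4*x - 84*c^4 + 61*c^3*x^2 + 61*c^3*x - 14*c^2*x^3 - 14*c^2*x^2 + c*x^4 + c*x^3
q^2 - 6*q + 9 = (q - 3)^2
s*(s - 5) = s^2 - 5*s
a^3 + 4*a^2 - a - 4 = (a - 1)*(a + 1)*(a + 4)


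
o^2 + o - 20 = (o - 4)*(o + 5)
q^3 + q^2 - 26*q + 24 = (q - 4)*(q - 1)*(q + 6)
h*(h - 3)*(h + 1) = h^3 - 2*h^2 - 3*h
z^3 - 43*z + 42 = (z - 6)*(z - 1)*(z + 7)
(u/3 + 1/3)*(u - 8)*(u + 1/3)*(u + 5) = u^4/3 - 5*u^3/9 - 131*u^2/9 - 163*u/9 - 40/9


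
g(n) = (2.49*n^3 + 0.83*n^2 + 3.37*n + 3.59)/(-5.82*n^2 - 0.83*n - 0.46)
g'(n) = (11.64*n + 0.83)*(2.49*n^3 + 0.83*n^2 + 3.37*n + 3.59)/(-5.82*n^2 - 0.83*n - 0.46)^2 + (7.47*n^2 + 1.66*n + 3.37)/(-5.82*n^2 - 0.83*n - 0.46) = (-14.4918*n^4 - 4.1334*n^3 + 15.4883*n^2 + 41.024*n + 1.4295)/(33.8724*n^4 + 9.6612*n^3 + 6.0433*n^2 + 0.7636*n + 0.2116)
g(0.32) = -3.66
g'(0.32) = 9.08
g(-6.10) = 2.60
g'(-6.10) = -0.42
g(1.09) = -1.39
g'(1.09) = 0.57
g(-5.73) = 2.45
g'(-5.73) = -0.42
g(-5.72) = 2.44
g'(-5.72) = -0.42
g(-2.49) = 1.10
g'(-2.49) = -0.42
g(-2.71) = 1.20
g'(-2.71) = -0.41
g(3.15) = -1.65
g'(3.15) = -0.34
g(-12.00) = 5.09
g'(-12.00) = -0.42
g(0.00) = -7.80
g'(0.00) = 6.76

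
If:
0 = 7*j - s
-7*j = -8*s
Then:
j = 0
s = 0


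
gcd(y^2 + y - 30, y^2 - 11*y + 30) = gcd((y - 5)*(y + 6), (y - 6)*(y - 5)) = y - 5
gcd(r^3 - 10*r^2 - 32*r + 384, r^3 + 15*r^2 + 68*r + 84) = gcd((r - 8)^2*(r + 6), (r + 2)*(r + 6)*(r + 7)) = r + 6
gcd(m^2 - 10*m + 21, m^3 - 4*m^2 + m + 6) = m - 3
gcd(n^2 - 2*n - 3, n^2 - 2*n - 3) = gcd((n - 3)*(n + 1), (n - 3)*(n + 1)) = n^2 - 2*n - 3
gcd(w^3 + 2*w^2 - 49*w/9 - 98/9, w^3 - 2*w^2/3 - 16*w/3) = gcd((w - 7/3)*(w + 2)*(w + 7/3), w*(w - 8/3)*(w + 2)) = w + 2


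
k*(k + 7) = k^2 + 7*k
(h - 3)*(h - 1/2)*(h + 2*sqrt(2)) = h^3 - 7*h^2/2 + 2*sqrt(2)*h^2 - 7*sqrt(2)*h + 3*h/2 + 3*sqrt(2)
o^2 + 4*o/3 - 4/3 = (o - 2/3)*(o + 2)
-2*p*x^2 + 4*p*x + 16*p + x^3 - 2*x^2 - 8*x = (-2*p + x)*(x - 4)*(x + 2)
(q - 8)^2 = q^2 - 16*q + 64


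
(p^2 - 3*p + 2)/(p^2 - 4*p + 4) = (p - 1)/(p - 2)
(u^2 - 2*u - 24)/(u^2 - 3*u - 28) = (u - 6)/(u - 7)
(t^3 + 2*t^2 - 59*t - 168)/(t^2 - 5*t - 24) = t + 7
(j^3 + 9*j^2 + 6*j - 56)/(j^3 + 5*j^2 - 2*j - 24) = (j + 7)/(j + 3)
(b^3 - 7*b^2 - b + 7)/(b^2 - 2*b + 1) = (b^2 - 6*b - 7)/(b - 1)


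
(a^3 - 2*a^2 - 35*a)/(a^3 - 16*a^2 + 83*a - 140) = a*(a + 5)/(a^2 - 9*a + 20)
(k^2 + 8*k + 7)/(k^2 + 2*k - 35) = (k + 1)/(k - 5)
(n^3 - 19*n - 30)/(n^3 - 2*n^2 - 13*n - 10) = (n + 3)/(n + 1)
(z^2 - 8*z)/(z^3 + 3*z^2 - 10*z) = (z - 8)/(z^2 + 3*z - 10)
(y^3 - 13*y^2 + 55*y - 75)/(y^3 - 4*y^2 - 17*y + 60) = (y - 5)/(y + 4)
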